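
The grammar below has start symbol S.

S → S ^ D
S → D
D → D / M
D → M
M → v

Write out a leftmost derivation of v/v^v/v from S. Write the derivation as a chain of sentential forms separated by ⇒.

S ⇒ S^D ⇒ D^D ⇒ D/M^D ⇒ M/M^D ⇒ v/M^D ⇒ v/v^D ⇒ v/v^D/M ⇒ v/v^M/M ⇒ v/v^v/M ⇒ v/v^v/v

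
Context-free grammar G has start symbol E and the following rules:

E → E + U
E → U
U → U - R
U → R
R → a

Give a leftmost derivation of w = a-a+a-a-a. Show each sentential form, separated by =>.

E => E+U => U+U => U-R+U => R-R+U => a-R+U => a-a+U => a-a+U-R => a-a+U-R-R => a-a+R-R-R => a-a+a-R-R => a-a+a-a-R => a-a+a-a-a

E => E+U   [E → E + U]
E+U => U+U   [E → U]
U+U => U-R+U   [U → U - R]
U-R+U => R-R+U   [U → R]
R-R+U => a-R+U   [R → a]
a-R+U => a-a+U   [R → a]
a-a+U => a-a+U-R   [U → U - R]
a-a+U-R => a-a+U-R-R   [U → U - R]
a-a+U-R-R => a-a+R-R-R   [U → R]
a-a+R-R-R => a-a+a-R-R   [R → a]
a-a+a-R-R => a-a+a-a-R   [R → a]
a-a+a-a-R => a-a+a-a-a   [R → a]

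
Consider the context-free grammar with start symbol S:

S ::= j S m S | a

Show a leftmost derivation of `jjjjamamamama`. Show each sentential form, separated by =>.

S => jSmS => jjSmSmS => jjjSmSmSmS => jjjjSmSmSmSmS => jjjjamSmSmSmS => jjjjamamSmSmS => jjjjamamamSmS => jjjjamamamamS => jjjjamamamama

S => jSmS   [S ::= j S m S]
jSmS => jjSmSmS   [S ::= j S m S]
jjSmSmS => jjjSmSmSmS   [S ::= j S m S]
jjjSmSmSmS => jjjjSmSmSmSmS   [S ::= j S m S]
jjjjSmSmSmSmS => jjjjamSmSmSmS   [S ::= a]
jjjjamSmSmSmS => jjjjamamSmSmS   [S ::= a]
jjjjamamSmSmS => jjjjamamamSmS   [S ::= a]
jjjjamamamSmS => jjjjamamamamS   [S ::= a]
jjjjamamamamS => jjjjamamamama   [S ::= a]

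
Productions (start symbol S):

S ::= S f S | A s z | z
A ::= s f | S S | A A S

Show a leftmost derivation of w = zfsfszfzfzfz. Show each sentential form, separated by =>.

S=>SfS=>SfSfS=>zfSfS=>zfSfSfS=>zfSfSfSfS=>zfAszfSfSfS=>zfsfszfSfSfS=>zfsfszfzfSfS=>zfsfszfzfzfS=>zfsfszfzfzfz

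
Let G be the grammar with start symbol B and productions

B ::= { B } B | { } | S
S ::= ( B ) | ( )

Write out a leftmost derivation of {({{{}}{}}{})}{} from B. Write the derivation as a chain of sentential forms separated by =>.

B => {B}B => {S}B => {(B)}B => {({B}B)}B => {({{B}B}B)}B => {({{{}}B}B)}B => {({{{}}{}}B)}B => {({{{}}{}}{})}B => {({{{}}{}}{})}{}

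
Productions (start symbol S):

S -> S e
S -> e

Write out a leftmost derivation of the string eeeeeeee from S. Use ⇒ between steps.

S ⇒ Se ⇒ See ⇒ Seee ⇒ Seeee ⇒ Seeeee ⇒ Seeeeee ⇒ Seeeeeee ⇒ eeeeeeee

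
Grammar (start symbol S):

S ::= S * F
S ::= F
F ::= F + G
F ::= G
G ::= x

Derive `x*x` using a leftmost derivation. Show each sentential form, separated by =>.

S => S*F => F*F => G*F => x*F => x*G => x*x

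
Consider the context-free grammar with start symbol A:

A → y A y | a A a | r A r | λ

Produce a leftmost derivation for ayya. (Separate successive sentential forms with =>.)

A => aAa => ayAya => ayya

A => aAa   [A → a A a]
aAa => ayAya   [A → y A y]
ayAya => ayya   [A → λ]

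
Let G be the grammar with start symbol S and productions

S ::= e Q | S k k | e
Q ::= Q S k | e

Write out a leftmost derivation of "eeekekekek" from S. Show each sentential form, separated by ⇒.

S ⇒ eQ ⇒ eQSk ⇒ eQSkSk ⇒ eQSkSkSk ⇒ eQSkSkSkSk ⇒ eeSkSkSkSk ⇒ eeekSkSkSk ⇒ eeekekSkSk ⇒ eeekekekSk ⇒ eeekekekek

S ⇒ eQ   [S ::= e Q]
eQ ⇒ eQSk   [Q ::= Q S k]
eQSk ⇒ eQSkSk   [Q ::= Q S k]
eQSkSk ⇒ eQSkSkSk   [Q ::= Q S k]
eQSkSkSk ⇒ eQSkSkSkSk   [Q ::= Q S k]
eQSkSkSkSk ⇒ eeSkSkSkSk   [Q ::= e]
eeSkSkSkSk ⇒ eeekSkSkSk   [S ::= e]
eeekSkSkSk ⇒ eeekekSkSk   [S ::= e]
eeekekSkSk ⇒ eeekekekSk   [S ::= e]
eeekekekSk ⇒ eeekekekek   [S ::= e]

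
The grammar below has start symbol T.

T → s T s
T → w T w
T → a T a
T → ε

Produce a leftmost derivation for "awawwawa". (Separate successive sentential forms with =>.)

T => aTa => awTwa => awaTawa => awawTwawa => awawwawa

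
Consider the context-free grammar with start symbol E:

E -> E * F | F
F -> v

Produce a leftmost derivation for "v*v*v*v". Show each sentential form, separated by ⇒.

E⇒E*F⇒E*F*F⇒E*F*F*F⇒F*F*F*F⇒v*F*F*F⇒v*v*F*F⇒v*v*v*F⇒v*v*v*v

E ⇒ E*F   [E -> E * F]
E*F ⇒ E*F*F   [E -> E * F]
E*F*F ⇒ E*F*F*F   [E -> E * F]
E*F*F*F ⇒ F*F*F*F   [E -> F]
F*F*F*F ⇒ v*F*F*F   [F -> v]
v*F*F*F ⇒ v*v*F*F   [F -> v]
v*v*F*F ⇒ v*v*v*F   [F -> v]
v*v*v*F ⇒ v*v*v*v   [F -> v]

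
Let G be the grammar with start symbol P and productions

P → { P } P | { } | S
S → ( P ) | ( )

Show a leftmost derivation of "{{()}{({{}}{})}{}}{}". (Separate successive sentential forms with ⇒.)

P ⇒ {P}P   [P → { P } P]
{P}P ⇒ {{P}P}P   [P → { P } P]
{{P}P}P ⇒ {{S}P}P   [P → S]
{{S}P}P ⇒ {{()}P}P   [S → ( )]
{{()}P}P ⇒ {{()}{P}P}P   [P → { P } P]
{{()}{P}P}P ⇒ {{()}{S}P}P   [P → S]
{{()}{S}P}P ⇒ {{()}{(P)}P}P   [S → ( P )]
{{()}{(P)}P}P ⇒ {{()}{({P}P)}P}P   [P → { P } P]
{{()}{({P}P)}P}P ⇒ {{()}{({{}}P)}P}P   [P → { }]
{{()}{({{}}P)}P}P ⇒ {{()}{({{}}{})}P}P   [P → { }]
{{()}{({{}}{})}P}P ⇒ {{()}{({{}}{})}{}}P   [P → { }]
{{()}{({{}}{})}{}}P ⇒ {{()}{({{}}{})}{}}{}   [P → { }]

P⇒{P}P⇒{{P}P}P⇒{{S}P}P⇒{{()}P}P⇒{{()}{P}P}P⇒{{()}{S}P}P⇒{{()}{(P)}P}P⇒{{()}{({P}P)}P}P⇒{{()}{({{}}P)}P}P⇒{{()}{({{}}{})}P}P⇒{{()}{({{}}{})}{}}P⇒{{()}{({{}}{})}{}}{}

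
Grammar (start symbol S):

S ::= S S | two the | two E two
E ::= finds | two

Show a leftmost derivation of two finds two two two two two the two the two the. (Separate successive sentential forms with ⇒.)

S ⇒ S S ⇒ S S S ⇒ two E two S S ⇒ two finds two S S ⇒ two finds two S S S ⇒ two finds two two E two S S ⇒ two finds two two two two S S ⇒ two finds two two two two two the S ⇒ two finds two two two two two the S S ⇒ two finds two two two two two the two the S ⇒ two finds two two two two two the two the two the

S ⇒ S S   [S ::= S S]
S S ⇒ S S S   [S ::= S S]
S S S ⇒ two E two S S   [S ::= two E two]
two E two S S ⇒ two finds two S S   [E ::= finds]
two finds two S S ⇒ two finds two S S S   [S ::= S S]
two finds two S S S ⇒ two finds two two E two S S   [S ::= two E two]
two finds two two E two S S ⇒ two finds two two two two S S   [E ::= two]
two finds two two two two S S ⇒ two finds two two two two two the S   [S ::= two the]
two finds two two two two two the S ⇒ two finds two two two two two the S S   [S ::= S S]
two finds two two two two two the S S ⇒ two finds two two two two two the two the S   [S ::= two the]
two finds two two two two two the two the S ⇒ two finds two two two two two the two the two the   [S ::= two the]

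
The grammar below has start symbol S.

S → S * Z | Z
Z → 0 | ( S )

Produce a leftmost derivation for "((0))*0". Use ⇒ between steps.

S ⇒ S*Z ⇒ Z*Z ⇒ (S)*Z ⇒ (Z)*Z ⇒ ((S))*Z ⇒ ((Z))*Z ⇒ ((0))*Z ⇒ ((0))*0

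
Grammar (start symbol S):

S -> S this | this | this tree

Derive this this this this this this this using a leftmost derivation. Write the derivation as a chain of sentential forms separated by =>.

S => S this => S this this => S this this this => S this this this this => S this this this this this => S this this this this this this => this this this this this this this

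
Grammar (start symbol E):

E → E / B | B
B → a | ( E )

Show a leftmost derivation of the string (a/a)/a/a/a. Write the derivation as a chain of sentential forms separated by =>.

E => E/B => E/B/B => E/B/B/B => B/B/B/B => (E)/B/B/B => (E/B)/B/B/B => (B/B)/B/B/B => (a/B)/B/B/B => (a/a)/B/B/B => (a/a)/a/B/B => (a/a)/a/a/B => (a/a)/a/a/a

E => E/B   [E → E / B]
E/B => E/B/B   [E → E / B]
E/B/B => E/B/B/B   [E → E / B]
E/B/B/B => B/B/B/B   [E → B]
B/B/B/B => (E)/B/B/B   [B → ( E )]
(E)/B/B/B => (E/B)/B/B/B   [E → E / B]
(E/B)/B/B/B => (B/B)/B/B/B   [E → B]
(B/B)/B/B/B => (a/B)/B/B/B   [B → a]
(a/B)/B/B/B => (a/a)/B/B/B   [B → a]
(a/a)/B/B/B => (a/a)/a/B/B   [B → a]
(a/a)/a/B/B => (a/a)/a/a/B   [B → a]
(a/a)/a/a/B => (a/a)/a/a/a   [B → a]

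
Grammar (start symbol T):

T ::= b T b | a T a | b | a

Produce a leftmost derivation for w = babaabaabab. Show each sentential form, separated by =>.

T=>bTb=>baTab=>babTbab=>babaTabab=>babaaTaabab=>babaabaabab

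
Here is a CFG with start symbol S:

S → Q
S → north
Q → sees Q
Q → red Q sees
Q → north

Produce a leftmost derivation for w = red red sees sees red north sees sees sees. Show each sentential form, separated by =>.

S => Q   [S → Q]
Q => red Q sees   [Q → red Q sees]
red Q sees => red red Q sees sees   [Q → red Q sees]
red red Q sees sees => red red sees Q sees sees   [Q → sees Q]
red red sees Q sees sees => red red sees sees Q sees sees   [Q → sees Q]
red red sees sees Q sees sees => red red sees sees red Q sees sees sees   [Q → red Q sees]
red red sees sees red Q sees sees sees => red red sees sees red north sees sees sees   [Q → north]

S => Q => red Q sees => red red Q sees sees => red red sees Q sees sees => red red sees sees Q sees sees => red red sees sees red Q sees sees sees => red red sees sees red north sees sees sees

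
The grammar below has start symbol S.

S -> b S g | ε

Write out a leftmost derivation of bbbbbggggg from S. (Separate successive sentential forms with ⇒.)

S ⇒ bSg ⇒ bbSgg ⇒ bbbSggg ⇒ bbbbSgggg ⇒ bbbbbSggggg ⇒ bbbbbggggg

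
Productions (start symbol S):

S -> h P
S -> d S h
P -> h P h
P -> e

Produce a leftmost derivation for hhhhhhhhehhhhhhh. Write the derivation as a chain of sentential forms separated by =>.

S => hP   [S -> h P]
hP => hhPh   [P -> h P h]
hhPh => hhhPhh   [P -> h P h]
hhhPhh => hhhhPhhh   [P -> h P h]
hhhhPhhh => hhhhhPhhhh   [P -> h P h]
hhhhhPhhhh => hhhhhhPhhhhh   [P -> h P h]
hhhhhhPhhhhh => hhhhhhhPhhhhhh   [P -> h P h]
hhhhhhhPhhhhhh => hhhhhhhhPhhhhhhh   [P -> h P h]
hhhhhhhhPhhhhhhh => hhhhhhhhehhhhhhh   [P -> e]

S => hP => hhPh => hhhPhh => hhhhPhhh => hhhhhPhhhh => hhhhhhPhhhhh => hhhhhhhPhhhhhh => hhhhhhhhPhhhhhhh => hhhhhhhhehhhhhhh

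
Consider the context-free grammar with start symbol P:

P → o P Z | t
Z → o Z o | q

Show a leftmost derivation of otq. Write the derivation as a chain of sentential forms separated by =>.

P => oPZ   [P → o P Z]
oPZ => otZ   [P → t]
otZ => otq   [Z → q]

P=>oPZ=>otZ=>otq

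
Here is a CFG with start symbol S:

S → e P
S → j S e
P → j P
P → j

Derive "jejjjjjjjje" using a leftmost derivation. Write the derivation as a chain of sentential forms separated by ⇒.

S⇒jSe⇒jePe⇒jejPe⇒jejjPe⇒jejjjPe⇒jejjjjPe⇒jejjjjjPe⇒jejjjjjjPe⇒jejjjjjjjPe⇒jejjjjjjjje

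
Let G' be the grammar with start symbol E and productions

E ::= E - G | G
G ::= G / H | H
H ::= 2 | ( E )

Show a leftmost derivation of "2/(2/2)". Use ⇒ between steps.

E⇒G⇒G/H⇒H/H⇒2/H⇒2/(E)⇒2/(G)⇒2/(G/H)⇒2/(H/H)⇒2/(2/H)⇒2/(2/2)

E ⇒ G   [E ::= G]
G ⇒ G/H   [G ::= G / H]
G/H ⇒ H/H   [G ::= H]
H/H ⇒ 2/H   [H ::= 2]
2/H ⇒ 2/(E)   [H ::= ( E )]
2/(E) ⇒ 2/(G)   [E ::= G]
2/(G) ⇒ 2/(G/H)   [G ::= G / H]
2/(G/H) ⇒ 2/(H/H)   [G ::= H]
2/(H/H) ⇒ 2/(2/H)   [H ::= 2]
2/(2/H) ⇒ 2/(2/2)   [H ::= 2]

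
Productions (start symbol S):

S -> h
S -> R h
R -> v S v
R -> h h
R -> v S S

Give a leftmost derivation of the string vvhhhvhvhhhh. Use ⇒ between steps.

S ⇒ Rh ⇒ vSSh ⇒ vRhSh ⇒ vvSShSh ⇒ vvRhShSh ⇒ vvhhhShSh ⇒ vvhhhRhhSh ⇒ vvhhhvSvhhSh ⇒ vvhhhvhvhhSh ⇒ vvhhhvhvhhhh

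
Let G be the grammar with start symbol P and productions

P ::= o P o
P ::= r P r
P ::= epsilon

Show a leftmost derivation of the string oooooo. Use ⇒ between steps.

P ⇒ oPo   [P ::= o P o]
oPo ⇒ ooPoo   [P ::= o P o]
ooPoo ⇒ oooPooo   [P ::= o P o]
oooPooo ⇒ oooooo   [P ::= epsilon]

P ⇒ oPo ⇒ ooPoo ⇒ oooPooo ⇒ oooooo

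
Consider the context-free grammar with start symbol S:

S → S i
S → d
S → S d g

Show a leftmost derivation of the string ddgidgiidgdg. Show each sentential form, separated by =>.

S => Sdg => Sdgdg => Sidgdg => Siidgdg => Sdgiidgdg => Sidgiidgdg => Sdgidgiidgdg => ddgidgiidgdg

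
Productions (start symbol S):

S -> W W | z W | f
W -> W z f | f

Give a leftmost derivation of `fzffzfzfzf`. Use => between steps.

S => WW => WzfW => fzfW => fzfWzf => fzfWzfzf => fzfWzfzfzf => fzffzfzfzf

S => WW   [S -> W W]
WW => WzfW   [W -> W z f]
WzfW => fzfW   [W -> f]
fzfW => fzfWzf   [W -> W z f]
fzfWzf => fzfWzfzf   [W -> W z f]
fzfWzfzf => fzfWzfzfzf   [W -> W z f]
fzfWzfzfzf => fzffzfzfzf   [W -> f]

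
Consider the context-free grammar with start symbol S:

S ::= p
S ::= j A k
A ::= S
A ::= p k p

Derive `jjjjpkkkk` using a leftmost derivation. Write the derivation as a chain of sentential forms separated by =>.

S => jAk => jSk => jjAkk => jjSkk => jjjAkkk => jjjSkkk => jjjjAkkkk => jjjjSkkkk => jjjjpkkkk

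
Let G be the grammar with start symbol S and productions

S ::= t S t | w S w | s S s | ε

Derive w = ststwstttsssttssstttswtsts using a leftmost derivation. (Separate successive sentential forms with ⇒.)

S ⇒ sSs   [S ::= s S s]
sSs ⇒ stSts   [S ::= t S t]
stSts ⇒ stsSsts   [S ::= s S s]
stsSsts ⇒ ststStsts   [S ::= t S t]
ststStsts ⇒ ststwSwtsts   [S ::= w S w]
ststwSwtsts ⇒ ststwsSswtsts   [S ::= s S s]
ststwsSswtsts ⇒ ststwstStswtsts   [S ::= t S t]
ststwstStswtsts ⇒ ststwsttSttswtsts   [S ::= t S t]
ststwsttSttswtsts ⇒ ststwstttStttswtsts   [S ::= t S t]
ststwstttStttswtsts ⇒ ststwstttsSstttswtsts   [S ::= s S s]
ststwstttsSstttswtsts ⇒ ststwstttssSsstttswtsts   [S ::= s S s]
ststwstttssSsstttswtsts ⇒ ststwstttsssSssstttswtsts   [S ::= s S s]
ststwstttsssSssstttswtsts ⇒ ststwstttssstStssstttswtsts   [S ::= t S t]
ststwstttssstStssstttswtsts ⇒ ststwstttsssttssstttswtsts   [S ::= ε]

S⇒sSs⇒stSts⇒stsSsts⇒ststStsts⇒ststwSwtsts⇒ststwsSswtsts⇒ststwstStswtsts⇒ststwsttSttswtsts⇒ststwstttStttswtsts⇒ststwstttsSstttswtsts⇒ststwstttssSsstttswtsts⇒ststwstttsssSssstttswtsts⇒ststwstttssstStssstttswtsts⇒ststwstttsssttssstttswtsts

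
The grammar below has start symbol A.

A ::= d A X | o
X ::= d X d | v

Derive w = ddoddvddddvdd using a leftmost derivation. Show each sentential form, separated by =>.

A => dAX   [A ::= d A X]
dAX => ddAXX   [A ::= d A X]
ddAXX => ddoXX   [A ::= o]
ddoXX => ddodXdX   [X ::= d X d]
ddodXdX => ddoddXddX   [X ::= d X d]
ddoddXddX => ddoddvddX   [X ::= v]
ddoddvddX => ddoddvdddXd   [X ::= d X d]
ddoddvdddXd => ddoddvddddXdd   [X ::= d X d]
ddoddvddddXdd => ddoddvddddvdd   [X ::= v]

A => dAX => ddAXX => ddoXX => ddodXdX => ddoddXddX => ddoddvddX => ddoddvdddXd => ddoddvddddXdd => ddoddvddddvdd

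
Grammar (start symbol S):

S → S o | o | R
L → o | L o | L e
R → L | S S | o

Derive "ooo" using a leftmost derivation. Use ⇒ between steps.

S ⇒ R   [S → R]
R ⇒ SS   [R → S S]
SS ⇒ oS   [S → o]
oS ⇒ oR   [S → R]
oR ⇒ oSS   [R → S S]
oSS ⇒ ooS   [S → o]
ooS ⇒ ooR   [S → R]
ooR ⇒ ooo   [R → o]

S⇒R⇒SS⇒oS⇒oR⇒oSS⇒ooS⇒ooR⇒ooo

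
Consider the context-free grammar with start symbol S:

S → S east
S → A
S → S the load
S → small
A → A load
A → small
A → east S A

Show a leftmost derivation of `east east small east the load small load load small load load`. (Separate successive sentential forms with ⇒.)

S ⇒ A ⇒ A load ⇒ A load load ⇒ east S A load load ⇒ east A A load load ⇒ east A load A load load ⇒ east A load load A load load ⇒ east east S A load load A load load ⇒ east east S the load A load load A load load ⇒ east east S east the load A load load A load load ⇒ east east A east the load A load load A load load ⇒ east east small east the load A load load A load load ⇒ east east small east the load small load load A load load ⇒ east east small east the load small load load small load load

S ⇒ A   [S → A]
A ⇒ A load   [A → A load]
A load ⇒ A load load   [A → A load]
A load load ⇒ east S A load load   [A → east S A]
east S A load load ⇒ east A A load load   [S → A]
east A A load load ⇒ east A load A load load   [A → A load]
east A load A load load ⇒ east A load load A load load   [A → A load]
east A load load A load load ⇒ east east S A load load A load load   [A → east S A]
east east S A load load A load load ⇒ east east S the load A load load A load load   [S → S the load]
east east S the load A load load A load load ⇒ east east S east the load A load load A load load   [S → S east]
east east S east the load A load load A load load ⇒ east east A east the load A load load A load load   [S → A]
east east A east the load A load load A load load ⇒ east east small east the load A load load A load load   [A → small]
east east small east the load A load load A load load ⇒ east east small east the load small load load A load load   [A → small]
east east small east the load small load load A load load ⇒ east east small east the load small load load small load load   [A → small]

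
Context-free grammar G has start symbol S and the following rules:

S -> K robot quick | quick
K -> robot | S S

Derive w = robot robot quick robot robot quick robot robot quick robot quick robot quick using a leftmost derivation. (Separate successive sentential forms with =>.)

S => K robot quick => S S robot quick => K robot quick S robot quick => robot robot quick S robot quick => robot robot quick K robot quick robot quick => robot robot quick S S robot quick robot quick => robot robot quick K robot quick S robot quick robot quick => robot robot quick robot robot quick S robot quick robot quick => robot robot quick robot robot quick K robot quick robot quick robot quick => robot robot quick robot robot quick robot robot quick robot quick robot quick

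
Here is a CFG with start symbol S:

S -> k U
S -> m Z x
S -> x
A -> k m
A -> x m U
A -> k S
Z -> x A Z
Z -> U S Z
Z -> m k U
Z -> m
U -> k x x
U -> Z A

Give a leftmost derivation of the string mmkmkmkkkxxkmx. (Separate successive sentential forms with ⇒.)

S ⇒ mZx   [S -> m Z x]
mZx ⇒ mmkUx   [Z -> m k U]
mmkUx ⇒ mmkZAx   [U -> Z A]
mmkZAx ⇒ mmkmkUAx   [Z -> m k U]
mmkmkUAx ⇒ mmkmkZAAx   [U -> Z A]
mmkmkZAAx ⇒ mmkmkmAAx   [Z -> m]
mmkmkmAAx ⇒ mmkmkmkSAx   [A -> k S]
mmkmkmkSAx ⇒ mmkmkmkkUAx   [S -> k U]
mmkmkmkkUAx ⇒ mmkmkmkkkxxAx   [U -> k x x]
mmkmkmkkkxxAx ⇒ mmkmkmkkkxxkmx   [A -> k m]

S⇒mZx⇒mmkUx⇒mmkZAx⇒mmkmkUAx⇒mmkmkZAAx⇒mmkmkmAAx⇒mmkmkmkSAx⇒mmkmkmkkUAx⇒mmkmkmkkkxxAx⇒mmkmkmkkkxxkmx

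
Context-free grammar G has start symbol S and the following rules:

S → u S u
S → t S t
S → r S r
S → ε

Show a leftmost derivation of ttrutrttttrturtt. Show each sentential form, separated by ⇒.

S ⇒ tSt ⇒ ttStt ⇒ ttrSrtt ⇒ ttruSurtt ⇒ ttrutSturtt ⇒ ttrutrSrturtt ⇒ ttrutrtStrturtt ⇒ ttrutrttSttrturtt ⇒ ttrutrttttrturtt

S ⇒ tSt   [S → t S t]
tSt ⇒ ttStt   [S → t S t]
ttStt ⇒ ttrSrtt   [S → r S r]
ttrSrtt ⇒ ttruSurtt   [S → u S u]
ttruSurtt ⇒ ttrutSturtt   [S → t S t]
ttrutSturtt ⇒ ttrutrSrturtt   [S → r S r]
ttrutrSrturtt ⇒ ttrutrtStrturtt   [S → t S t]
ttrutrtStrturtt ⇒ ttrutrttSttrturtt   [S → t S t]
ttrutrttSttrturtt ⇒ ttrutrttttrturtt   [S → ε]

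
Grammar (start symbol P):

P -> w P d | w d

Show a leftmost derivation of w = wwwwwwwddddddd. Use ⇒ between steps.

P ⇒ wPd   [P -> w P d]
wPd ⇒ wwPdd   [P -> w P d]
wwPdd ⇒ wwwPddd   [P -> w P d]
wwwPddd ⇒ wwwwPdddd   [P -> w P d]
wwwwPdddd ⇒ wwwwwPddddd   [P -> w P d]
wwwwwPddddd ⇒ wwwwwwPdddddd   [P -> w P d]
wwwwwwPdddddd ⇒ wwwwwwwddddddd   [P -> w d]

P⇒wPd⇒wwPdd⇒wwwPddd⇒wwwwPdddd⇒wwwwwPddddd⇒wwwwwwPdddddd⇒wwwwwwwddddddd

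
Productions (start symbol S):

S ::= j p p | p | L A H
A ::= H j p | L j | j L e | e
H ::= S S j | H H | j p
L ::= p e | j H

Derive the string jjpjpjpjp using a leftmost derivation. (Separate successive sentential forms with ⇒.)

S ⇒ LAH   [S ::= L A H]
LAH ⇒ jHAH   [L ::= j H]
jHAH ⇒ jjpAH   [H ::= j p]
jjpAH ⇒ jjpHjpH   [A ::= H j p]
jjpHjpH ⇒ jjpjpjpH   [H ::= j p]
jjpjpjpH ⇒ jjpjpjpjp   [H ::= j p]

S ⇒ LAH ⇒ jHAH ⇒ jjpAH ⇒ jjpHjpH ⇒ jjpjpjpH ⇒ jjpjpjpjp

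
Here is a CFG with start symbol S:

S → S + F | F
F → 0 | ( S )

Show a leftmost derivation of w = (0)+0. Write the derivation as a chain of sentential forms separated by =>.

S => S+F => F+F => (S)+F => (F)+F => (0)+F => (0)+0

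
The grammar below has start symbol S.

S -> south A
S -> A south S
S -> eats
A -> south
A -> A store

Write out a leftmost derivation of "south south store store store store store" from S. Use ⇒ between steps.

S ⇒ south A ⇒ south A store ⇒ south A store store ⇒ south A store store store ⇒ south A store store store store ⇒ south A store store store store store ⇒ south south store store store store store

S ⇒ south A   [S -> south A]
south A ⇒ south A store   [A -> A store]
south A store ⇒ south A store store   [A -> A store]
south A store store ⇒ south A store store store   [A -> A store]
south A store store store ⇒ south A store store store store   [A -> A store]
south A store store store store ⇒ south A store store store store store   [A -> A store]
south A store store store store store ⇒ south south store store store store store   [A -> south]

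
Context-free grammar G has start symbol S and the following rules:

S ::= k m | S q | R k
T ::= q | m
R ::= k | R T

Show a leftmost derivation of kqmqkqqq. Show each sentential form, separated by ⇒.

S ⇒ Sq   [S ::= S q]
Sq ⇒ Sqq   [S ::= S q]
Sqq ⇒ Sqqq   [S ::= S q]
Sqqq ⇒ Rkqqq   [S ::= R k]
Rkqqq ⇒ RTkqqq   [R ::= R T]
RTkqqq ⇒ RTTkqqq   [R ::= R T]
RTTkqqq ⇒ RTTTkqqq   [R ::= R T]
RTTTkqqq ⇒ kTTTkqqq   [R ::= k]
kTTTkqqq ⇒ kqTTkqqq   [T ::= q]
kqTTkqqq ⇒ kqmTkqqq   [T ::= m]
kqmTkqqq ⇒ kqmqkqqq   [T ::= q]

S⇒Sq⇒Sqq⇒Sqqq⇒Rkqqq⇒RTkqqq⇒RTTkqqq⇒RTTTkqqq⇒kTTTkqqq⇒kqTTkqqq⇒kqmTkqqq⇒kqmqkqqq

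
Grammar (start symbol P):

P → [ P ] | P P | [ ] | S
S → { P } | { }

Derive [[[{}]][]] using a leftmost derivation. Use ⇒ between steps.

P ⇒ [P] ⇒ [PP] ⇒ [[P]P] ⇒ [[[P]]P] ⇒ [[[S]]P] ⇒ [[[{}]]P] ⇒ [[[{}]][]]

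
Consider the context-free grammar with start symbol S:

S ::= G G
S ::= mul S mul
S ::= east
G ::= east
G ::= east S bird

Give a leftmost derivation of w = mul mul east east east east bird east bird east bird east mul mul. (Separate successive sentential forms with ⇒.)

S ⇒ mul S mul   [S ::= mul S mul]
mul S mul ⇒ mul mul S mul mul   [S ::= mul S mul]
mul mul S mul mul ⇒ mul mul G G mul mul   [S ::= G G]
mul mul G G mul mul ⇒ mul mul east S bird G mul mul   [G ::= east S bird]
mul mul east S bird G mul mul ⇒ mul mul east G G bird G mul mul   [S ::= G G]
mul mul east G G bird G mul mul ⇒ mul mul east east S bird G bird G mul mul   [G ::= east S bird]
mul mul east east S bird G bird G mul mul ⇒ mul mul east east G G bird G bird G mul mul   [S ::= G G]
mul mul east east G G bird G bird G mul mul ⇒ mul mul east east east S bird G bird G bird G mul mul   [G ::= east S bird]
mul mul east east east S bird G bird G bird G mul mul ⇒ mul mul east east east east bird G bird G bird G mul mul   [S ::= east]
mul mul east east east east bird G bird G bird G mul mul ⇒ mul mul east east east east bird east bird G bird G mul mul   [G ::= east]
mul mul east east east east bird east bird G bird G mul mul ⇒ mul mul east east east east bird east bird east bird G mul mul   [G ::= east]
mul mul east east east east bird east bird east bird G mul mul ⇒ mul mul east east east east bird east bird east bird east mul mul   [G ::= east]

S ⇒ mul S mul ⇒ mul mul S mul mul ⇒ mul mul G G mul mul ⇒ mul mul east S bird G mul mul ⇒ mul mul east G G bird G mul mul ⇒ mul mul east east S bird G bird G mul mul ⇒ mul mul east east G G bird G bird G mul mul ⇒ mul mul east east east S bird G bird G bird G mul mul ⇒ mul mul east east east east bird G bird G bird G mul mul ⇒ mul mul east east east east bird east bird G bird G mul mul ⇒ mul mul east east east east bird east bird east bird G mul mul ⇒ mul mul east east east east bird east bird east bird east mul mul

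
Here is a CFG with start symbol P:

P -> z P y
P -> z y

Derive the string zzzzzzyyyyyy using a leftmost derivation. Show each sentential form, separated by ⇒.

P⇒zPy⇒zzPyy⇒zzzPyyy⇒zzzzPyyyy⇒zzzzzPyyyyy⇒zzzzzzyyyyyy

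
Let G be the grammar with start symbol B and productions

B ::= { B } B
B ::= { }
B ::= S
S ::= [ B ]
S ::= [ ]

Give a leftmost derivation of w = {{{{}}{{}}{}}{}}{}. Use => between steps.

B => {B}B => {{B}B}B => {{{B}B}B}B => {{{{}}B}B}B => {{{{}}{B}B}B}B => {{{{}}{{}}B}B}B => {{{{}}{{}}{}}B}B => {{{{}}{{}}{}}{}}B => {{{{}}{{}}{}}{}}{}

B => {B}B   [B ::= { B } B]
{B}B => {{B}B}B   [B ::= { B } B]
{{B}B}B => {{{B}B}B}B   [B ::= { B } B]
{{{B}B}B}B => {{{{}}B}B}B   [B ::= { }]
{{{{}}B}B}B => {{{{}}{B}B}B}B   [B ::= { B } B]
{{{{}}{B}B}B}B => {{{{}}{{}}B}B}B   [B ::= { }]
{{{{}}{{}}B}B}B => {{{{}}{{}}{}}B}B   [B ::= { }]
{{{{}}{{}}{}}B}B => {{{{}}{{}}{}}{}}B   [B ::= { }]
{{{{}}{{}}{}}{}}B => {{{{}}{{}}{}}{}}{}   [B ::= { }]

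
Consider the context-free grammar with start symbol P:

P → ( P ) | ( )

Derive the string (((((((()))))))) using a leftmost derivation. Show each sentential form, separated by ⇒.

P ⇒ (P)   [P → ( P )]
(P) ⇒ ((P))   [P → ( P )]
((P)) ⇒ (((P)))   [P → ( P )]
(((P))) ⇒ ((((P))))   [P → ( P )]
((((P)))) ⇒ (((((P)))))   [P → ( P )]
(((((P))))) ⇒ ((((((P))))))   [P → ( P )]
((((((P)))))) ⇒ (((((((P)))))))   [P → ( P )]
(((((((P))))))) ⇒ (((((((())))))))   [P → ( )]

P ⇒ (P) ⇒ ((P)) ⇒ (((P))) ⇒ ((((P)))) ⇒ (((((P))))) ⇒ ((((((P)))))) ⇒ (((((((P))))))) ⇒ (((((((())))))))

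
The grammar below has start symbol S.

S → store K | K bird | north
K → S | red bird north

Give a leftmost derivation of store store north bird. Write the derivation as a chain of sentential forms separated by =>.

S => K bird   [S → K bird]
K bird => S bird   [K → S]
S bird => store K bird   [S → store K]
store K bird => store S bird   [K → S]
store S bird => store store K bird   [S → store K]
store store K bird => store store S bird   [K → S]
store store S bird => store store north bird   [S → north]

S => K bird => S bird => store K bird => store S bird => store store K bird => store store S bird => store store north bird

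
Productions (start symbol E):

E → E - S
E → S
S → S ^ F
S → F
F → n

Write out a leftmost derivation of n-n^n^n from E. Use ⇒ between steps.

E ⇒ E-S ⇒ S-S ⇒ F-S ⇒ n-S ⇒ n-S^F ⇒ n-S^F^F ⇒ n-F^F^F ⇒ n-n^F^F ⇒ n-n^n^F ⇒ n-n^n^n

E ⇒ E-S   [E → E - S]
E-S ⇒ S-S   [E → S]
S-S ⇒ F-S   [S → F]
F-S ⇒ n-S   [F → n]
n-S ⇒ n-S^F   [S → S ^ F]
n-S^F ⇒ n-S^F^F   [S → S ^ F]
n-S^F^F ⇒ n-F^F^F   [S → F]
n-F^F^F ⇒ n-n^F^F   [F → n]
n-n^F^F ⇒ n-n^n^F   [F → n]
n-n^n^F ⇒ n-n^n^n   [F → n]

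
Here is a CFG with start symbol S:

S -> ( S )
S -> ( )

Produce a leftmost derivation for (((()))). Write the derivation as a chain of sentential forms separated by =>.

S => (S)   [S -> ( S )]
(S) => ((S))   [S -> ( S )]
((S)) => (((S)))   [S -> ( S )]
(((S))) => (((())))   [S -> ( )]

S => (S) => ((S)) => (((S))) => (((())))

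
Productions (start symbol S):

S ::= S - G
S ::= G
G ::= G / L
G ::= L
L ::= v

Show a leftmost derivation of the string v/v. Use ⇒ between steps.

S ⇒ G   [S ::= G]
G ⇒ G/L   [G ::= G / L]
G/L ⇒ L/L   [G ::= L]
L/L ⇒ v/L   [L ::= v]
v/L ⇒ v/v   [L ::= v]

S ⇒ G ⇒ G/L ⇒ L/L ⇒ v/L ⇒ v/v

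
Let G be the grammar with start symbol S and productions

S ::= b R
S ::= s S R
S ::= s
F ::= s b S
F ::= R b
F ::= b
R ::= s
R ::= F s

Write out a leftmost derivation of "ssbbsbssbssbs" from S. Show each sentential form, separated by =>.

S => sSR   [S ::= s S R]
sSR => ssSRR   [S ::= s S R]
ssSRR => ssbRRR   [S ::= b R]
ssbRRR => ssbFsRR   [R ::= F s]
ssbFsRR => ssbRbsRR   [F ::= R b]
ssbRbsRR => ssbFsbsRR   [R ::= F s]
ssbFsbsRR => ssbbsbsRR   [F ::= b]
ssbbsbsRR => ssbbsbsFsR   [R ::= F s]
ssbbsbsFsR => ssbbsbssbSsR   [F ::= s b S]
ssbbsbssbSsR => ssbbsbssbssR   [S ::= s]
ssbbsbssbssR => ssbbsbssbssFs   [R ::= F s]
ssbbsbssbssFs => ssbbsbssbssbs   [F ::= b]

S => sSR => ssSRR => ssbRRR => ssbFsRR => ssbRbsRR => ssbFsbsRR => ssbbsbsRR => ssbbsbsFsR => ssbbsbssbSsR => ssbbsbssbssR => ssbbsbssbssFs => ssbbsbssbssbs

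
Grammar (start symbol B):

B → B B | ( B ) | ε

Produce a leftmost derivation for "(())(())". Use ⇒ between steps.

B⇒BB⇒(B)B⇒((B))B⇒(())B⇒(())(B)⇒(())(BB)⇒(())((B)B)⇒(())(()B)⇒(())(())

B ⇒ BB   [B → B B]
BB ⇒ (B)B   [B → ( B )]
(B)B ⇒ ((B))B   [B → ( B )]
((B))B ⇒ (())B   [B → ε]
(())B ⇒ (())(B)   [B → ( B )]
(())(B) ⇒ (())(BB)   [B → B B]
(())(BB) ⇒ (())((B)B)   [B → ( B )]
(())((B)B) ⇒ (())(()B)   [B → ε]
(())(()B) ⇒ (())(())   [B → ε]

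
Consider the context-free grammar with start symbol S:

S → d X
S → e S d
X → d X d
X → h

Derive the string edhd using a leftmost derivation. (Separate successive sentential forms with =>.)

S=>eSd=>edXd=>edhd

S => eSd   [S → e S d]
eSd => edXd   [S → d X]
edXd => edhd   [X → h]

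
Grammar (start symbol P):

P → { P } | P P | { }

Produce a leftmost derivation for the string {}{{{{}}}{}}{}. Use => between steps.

P => PP => PPP => {}PP => {}{P}P => {}{PP}P => {}{{P}P}P => {}{{{P}}P}P => {}{{{{}}}P}P => {}{{{{}}}{}}P => {}{{{{}}}{}}{}

P => PP   [P → P P]
PP => PPP   [P → P P]
PPP => {}PP   [P → { }]
{}PP => {}{P}P   [P → { P }]
{}{P}P => {}{PP}P   [P → P P]
{}{PP}P => {}{{P}P}P   [P → { P }]
{}{{P}P}P => {}{{{P}}P}P   [P → { P }]
{}{{{P}}P}P => {}{{{{}}}P}P   [P → { }]
{}{{{{}}}P}P => {}{{{{}}}{}}P   [P → { }]
{}{{{{}}}{}}P => {}{{{{}}}{}}{}   [P → { }]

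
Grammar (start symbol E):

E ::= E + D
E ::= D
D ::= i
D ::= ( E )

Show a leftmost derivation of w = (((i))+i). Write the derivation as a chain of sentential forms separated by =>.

E => D => (E) => (E+D) => (D+D) => ((E)+D) => ((D)+D) => (((E))+D) => (((D))+D) => (((i))+D) => (((i))+i)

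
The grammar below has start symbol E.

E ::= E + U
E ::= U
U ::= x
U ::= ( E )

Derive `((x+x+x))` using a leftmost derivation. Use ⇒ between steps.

E ⇒ U ⇒ (E) ⇒ (U) ⇒ ((E)) ⇒ ((E+U)) ⇒ ((E+U+U)) ⇒ ((U+U+U)) ⇒ ((x+U+U)) ⇒ ((x+x+U)) ⇒ ((x+x+x))

E ⇒ U   [E ::= U]
U ⇒ (E)   [U ::= ( E )]
(E) ⇒ (U)   [E ::= U]
(U) ⇒ ((E))   [U ::= ( E )]
((E)) ⇒ ((E+U))   [E ::= E + U]
((E+U)) ⇒ ((E+U+U))   [E ::= E + U]
((E+U+U)) ⇒ ((U+U+U))   [E ::= U]
((U+U+U)) ⇒ ((x+U+U))   [U ::= x]
((x+U+U)) ⇒ ((x+x+U))   [U ::= x]
((x+x+U)) ⇒ ((x+x+x))   [U ::= x]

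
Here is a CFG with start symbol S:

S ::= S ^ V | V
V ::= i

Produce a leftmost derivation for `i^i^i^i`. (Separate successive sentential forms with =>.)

S => S^V   [S ::= S ^ V]
S^V => S^V^V   [S ::= S ^ V]
S^V^V => S^V^V^V   [S ::= S ^ V]
S^V^V^V => V^V^V^V   [S ::= V]
V^V^V^V => i^V^V^V   [V ::= i]
i^V^V^V => i^i^V^V   [V ::= i]
i^i^V^V => i^i^i^V   [V ::= i]
i^i^i^V => i^i^i^i   [V ::= i]

S => S^V => S^V^V => S^V^V^V => V^V^V^V => i^V^V^V => i^i^V^V => i^i^i^V => i^i^i^i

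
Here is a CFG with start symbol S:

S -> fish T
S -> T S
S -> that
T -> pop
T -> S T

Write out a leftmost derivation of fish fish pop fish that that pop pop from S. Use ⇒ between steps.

S ⇒ fish T ⇒ fish S T ⇒ fish fish T T ⇒ fish fish pop T ⇒ fish fish pop S T ⇒ fish fish pop fish T T ⇒ fish fish pop fish S T T ⇒ fish fish pop fish that T T ⇒ fish fish pop fish that S T T ⇒ fish fish pop fish that that T T ⇒ fish fish pop fish that that pop T ⇒ fish fish pop fish that that pop pop

S ⇒ fish T   [S -> fish T]
fish T ⇒ fish S T   [T -> S T]
fish S T ⇒ fish fish T T   [S -> fish T]
fish fish T T ⇒ fish fish pop T   [T -> pop]
fish fish pop T ⇒ fish fish pop S T   [T -> S T]
fish fish pop S T ⇒ fish fish pop fish T T   [S -> fish T]
fish fish pop fish T T ⇒ fish fish pop fish S T T   [T -> S T]
fish fish pop fish S T T ⇒ fish fish pop fish that T T   [S -> that]
fish fish pop fish that T T ⇒ fish fish pop fish that S T T   [T -> S T]
fish fish pop fish that S T T ⇒ fish fish pop fish that that T T   [S -> that]
fish fish pop fish that that T T ⇒ fish fish pop fish that that pop T   [T -> pop]
fish fish pop fish that that pop T ⇒ fish fish pop fish that that pop pop   [T -> pop]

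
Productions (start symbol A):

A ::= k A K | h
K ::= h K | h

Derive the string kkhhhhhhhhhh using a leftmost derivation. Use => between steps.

A => kAK   [A ::= k A K]
kAK => kkAKK   [A ::= k A K]
kkAKK => kkhKK   [A ::= h]
kkhKK => kkhhKK   [K ::= h K]
kkhhKK => kkhhhKK   [K ::= h K]
kkhhhKK => kkhhhhKK   [K ::= h K]
kkhhhhKK => kkhhhhhKK   [K ::= h K]
kkhhhhhKK => kkhhhhhhKK   [K ::= h K]
kkhhhhhhKK => kkhhhhhhhKK   [K ::= h K]
kkhhhhhhhKK => kkhhhhhhhhKK   [K ::= h K]
kkhhhhhhhhKK => kkhhhhhhhhhK   [K ::= h]
kkhhhhhhhhhK => kkhhhhhhhhhh   [K ::= h]

A=>kAK=>kkAKK=>kkhKK=>kkhhKK=>kkhhhKK=>kkhhhhKK=>kkhhhhhKK=>kkhhhhhhKK=>kkhhhhhhhKK=>kkhhhhhhhhKK=>kkhhhhhhhhhK=>kkhhhhhhhhhh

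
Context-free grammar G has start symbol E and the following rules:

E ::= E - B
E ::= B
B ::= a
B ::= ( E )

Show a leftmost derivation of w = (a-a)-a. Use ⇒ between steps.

E ⇒ E-B ⇒ B-B ⇒ (E)-B ⇒ (E-B)-B ⇒ (B-B)-B ⇒ (a-B)-B ⇒ (a-a)-B ⇒ (a-a)-a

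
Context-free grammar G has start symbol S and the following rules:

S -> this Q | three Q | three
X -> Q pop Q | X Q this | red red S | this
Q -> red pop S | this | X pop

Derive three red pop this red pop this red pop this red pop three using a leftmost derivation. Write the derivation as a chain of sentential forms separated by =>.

S => three Q => three red pop S => three red pop this Q => three red pop this red pop S => three red pop this red pop this Q => three red pop this red pop this red pop S => three red pop this red pop this red pop this Q => three red pop this red pop this red pop this red pop S => three red pop this red pop this red pop this red pop three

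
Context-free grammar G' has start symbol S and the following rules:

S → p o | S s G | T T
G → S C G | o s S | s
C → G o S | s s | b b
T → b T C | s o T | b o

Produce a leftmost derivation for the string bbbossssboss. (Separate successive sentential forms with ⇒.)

S⇒SsG⇒TTsG⇒bTCTsG⇒bbTCCTsG⇒bbboCCTsG⇒bbbossCTsG⇒bbbossssTsG⇒bbbossssbosG⇒bbbossssboss

S ⇒ SsG   [S → S s G]
SsG ⇒ TTsG   [S → T T]
TTsG ⇒ bTCTsG   [T → b T C]
bTCTsG ⇒ bbTCCTsG   [T → b T C]
bbTCCTsG ⇒ bbboCCTsG   [T → b o]
bbboCCTsG ⇒ bbbossCTsG   [C → s s]
bbbossCTsG ⇒ bbbossssTsG   [C → s s]
bbbossssTsG ⇒ bbbossssbosG   [T → b o]
bbbossssbosG ⇒ bbbossssboss   [G → s]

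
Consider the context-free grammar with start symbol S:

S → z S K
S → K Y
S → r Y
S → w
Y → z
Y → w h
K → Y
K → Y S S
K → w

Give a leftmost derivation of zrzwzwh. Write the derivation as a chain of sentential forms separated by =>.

S => KY => YSSY => zSSY => zrYSY => zrzSY => zrzKYY => zrzwYY => zrzwzY => zrzwzwh

S => KY   [S → K Y]
KY => YSSY   [K → Y S S]
YSSY => zSSY   [Y → z]
zSSY => zrYSY   [S → r Y]
zrYSY => zrzSY   [Y → z]
zrzSY => zrzKYY   [S → K Y]
zrzKYY => zrzwYY   [K → w]
zrzwYY => zrzwzY   [Y → z]
zrzwzY => zrzwzwh   [Y → w h]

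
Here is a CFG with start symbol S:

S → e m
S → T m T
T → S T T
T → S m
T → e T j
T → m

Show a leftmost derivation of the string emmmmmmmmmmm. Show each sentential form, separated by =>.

S => TmT   [S → T m T]
TmT => SmmT   [T → S m]
SmmT => TmTmmT   [S → T m T]
TmTmmT => SmmTmmT   [T → S m]
SmmTmmT => TmTmmTmmT   [S → T m T]
TmTmmTmmT => STTmTmmTmmT   [T → S T T]
STTmTmmTmmT => emTTmTmmTmmT   [S → e m]
emTTmTmmTmmT => emmTmTmmTmmT   [T → m]
emmTmTmmTmmT => emmmmTmmTmmT   [T → m]
emmmmTmmTmmT => emmmmmmmTmmT   [T → m]
emmmmmmmTmmT => emmmmmmmmmmT   [T → m]
emmmmmmmmmmT => emmmmmmmmmmm   [T → m]

S=>TmT=>SmmT=>TmTmmT=>SmmTmmT=>TmTmmTmmT=>STTmTmmTmmT=>emTTmTmmTmmT=>emmTmTmmTmmT=>emmmmTmmTmmT=>emmmmmmmTmmT=>emmmmmmmmmmT=>emmmmmmmmmmm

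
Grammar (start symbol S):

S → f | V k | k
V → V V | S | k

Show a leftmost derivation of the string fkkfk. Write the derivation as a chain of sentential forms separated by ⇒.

S⇒Vk⇒VVk⇒SVk⇒fVk⇒fVVk⇒fSVk⇒fVkVk⇒fkkVk⇒fkkSk⇒fkkfk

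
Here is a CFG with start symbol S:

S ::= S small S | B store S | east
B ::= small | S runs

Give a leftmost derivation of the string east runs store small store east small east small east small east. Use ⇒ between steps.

S ⇒ S small S ⇒ B store S small S ⇒ S runs store S small S ⇒ east runs store S small S ⇒ east runs store S small S small S ⇒ east runs store S small S small S small S ⇒ east runs store B store S small S small S small S ⇒ east runs store small store S small S small S small S ⇒ east runs store small store east small S small S small S ⇒ east runs store small store east small east small S small S ⇒ east runs store small store east small east small east small S ⇒ east runs store small store east small east small east small east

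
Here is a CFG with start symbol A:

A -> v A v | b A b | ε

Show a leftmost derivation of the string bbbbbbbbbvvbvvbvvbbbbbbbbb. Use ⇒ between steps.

A⇒bAb⇒bbAbb⇒bbbAbbb⇒bbbbAbbbb⇒bbbbbAbbbbb⇒bbbbbbAbbbbbb⇒bbbbbbbAbbbbbbb⇒bbbbbbbbAbbbbbbbb⇒bbbbbbbbbAbbbbbbbbb⇒bbbbbbbbbvAvbbbbbbbbb⇒bbbbbbbbbvvAvvbbbbbbbbb⇒bbbbbbbbbvvbAbvvbbbbbbbbb⇒bbbbbbbbbvvbvAvbvvbbbbbbbbb⇒bbbbbbbbbvvbvvbvvbbbbbbbbb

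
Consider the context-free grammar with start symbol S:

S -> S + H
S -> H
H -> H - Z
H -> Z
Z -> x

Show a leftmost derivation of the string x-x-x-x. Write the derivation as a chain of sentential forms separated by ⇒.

S⇒H⇒H-Z⇒H-Z-Z⇒H-Z-Z-Z⇒Z-Z-Z-Z⇒x-Z-Z-Z⇒x-x-Z-Z⇒x-x-x-Z⇒x-x-x-x

S ⇒ H   [S -> H]
H ⇒ H-Z   [H -> H - Z]
H-Z ⇒ H-Z-Z   [H -> H - Z]
H-Z-Z ⇒ H-Z-Z-Z   [H -> H - Z]
H-Z-Z-Z ⇒ Z-Z-Z-Z   [H -> Z]
Z-Z-Z-Z ⇒ x-Z-Z-Z   [Z -> x]
x-Z-Z-Z ⇒ x-x-Z-Z   [Z -> x]
x-x-Z-Z ⇒ x-x-x-Z   [Z -> x]
x-x-x-Z ⇒ x-x-x-x   [Z -> x]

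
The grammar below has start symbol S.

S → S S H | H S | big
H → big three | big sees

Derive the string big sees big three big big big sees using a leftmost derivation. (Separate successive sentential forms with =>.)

S => H S => big sees S => big sees S S H => big sees H S S H => big sees big three S S H => big sees big three big S H => big sees big three big big H => big sees big three big big big sees

S => H S   [S → H S]
H S => big sees S   [H → big sees]
big sees S => big sees S S H   [S → S S H]
big sees S S H => big sees H S S H   [S → H S]
big sees H S S H => big sees big three S S H   [H → big three]
big sees big three S S H => big sees big three big S H   [S → big]
big sees big three big S H => big sees big three big big H   [S → big]
big sees big three big big H => big sees big three big big big sees   [H → big sees]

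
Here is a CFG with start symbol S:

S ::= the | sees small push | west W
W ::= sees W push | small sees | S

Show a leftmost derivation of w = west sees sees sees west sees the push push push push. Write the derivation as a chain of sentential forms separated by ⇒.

S ⇒ west W   [S ::= west W]
west W ⇒ west sees W push   [W ::= sees W push]
west sees W push ⇒ west sees sees W push push   [W ::= sees W push]
west sees sees W push push ⇒ west sees sees sees W push push push   [W ::= sees W push]
west sees sees sees W push push push ⇒ west sees sees sees S push push push   [W ::= S]
west sees sees sees S push push push ⇒ west sees sees sees west W push push push   [S ::= west W]
west sees sees sees west W push push push ⇒ west sees sees sees west sees W push push push push   [W ::= sees W push]
west sees sees sees west sees W push push push push ⇒ west sees sees sees west sees S push push push push   [W ::= S]
west sees sees sees west sees S push push push push ⇒ west sees sees sees west sees the push push push push   [S ::= the]

S ⇒ west W ⇒ west sees W push ⇒ west sees sees W push push ⇒ west sees sees sees W push push push ⇒ west sees sees sees S push push push ⇒ west sees sees sees west W push push push ⇒ west sees sees sees west sees W push push push push ⇒ west sees sees sees west sees S push push push push ⇒ west sees sees sees west sees the push push push push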